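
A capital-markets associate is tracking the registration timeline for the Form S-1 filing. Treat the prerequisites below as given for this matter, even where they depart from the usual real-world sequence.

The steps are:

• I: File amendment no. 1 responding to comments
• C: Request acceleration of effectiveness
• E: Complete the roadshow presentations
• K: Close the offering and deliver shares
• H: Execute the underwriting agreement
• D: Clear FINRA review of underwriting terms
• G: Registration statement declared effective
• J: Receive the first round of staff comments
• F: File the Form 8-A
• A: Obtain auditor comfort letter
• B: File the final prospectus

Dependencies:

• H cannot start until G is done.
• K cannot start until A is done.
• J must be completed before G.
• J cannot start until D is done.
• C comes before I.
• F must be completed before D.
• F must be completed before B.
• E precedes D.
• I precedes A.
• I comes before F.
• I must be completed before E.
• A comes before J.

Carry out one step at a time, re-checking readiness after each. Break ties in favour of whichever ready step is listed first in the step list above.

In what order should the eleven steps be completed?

C, I, E, F, D, A, K, J, G, H, B

C is the only step with nothing outstanding, so it goes first.
I is the only step now ready → I.
Ready: E, F and A. E is listed earlier → E.
Now F and A have their prerequisites met. F is listed earlier, so F next.
D and B now also ready, so the ready set is {D, A, B}; D is listed earlier → D.
A and B are both available; A is listed earlier → A.
Ready: K, J and B. K is listed earlier → K.
Ready: J and B. J is listed earlier → J.
G now also ready, so the ready set is {G, B}; G is listed earlier → G.
H and B are both available; H is listed earlier → H.
B needed F, now all done → B.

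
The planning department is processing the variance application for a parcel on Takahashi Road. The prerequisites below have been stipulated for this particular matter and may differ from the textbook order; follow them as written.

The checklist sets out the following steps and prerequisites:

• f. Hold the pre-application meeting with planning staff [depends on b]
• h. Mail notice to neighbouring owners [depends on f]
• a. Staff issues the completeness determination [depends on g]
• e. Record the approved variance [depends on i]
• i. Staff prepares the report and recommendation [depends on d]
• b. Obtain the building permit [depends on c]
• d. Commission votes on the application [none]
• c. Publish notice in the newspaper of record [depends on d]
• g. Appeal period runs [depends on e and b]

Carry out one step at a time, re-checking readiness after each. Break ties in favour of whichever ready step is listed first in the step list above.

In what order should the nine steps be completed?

d i e c b f h g a

d has no prerequisites → d first.
i and c are both available; i is listed earlier → i.
e now also ready, so the ready set is {e, c}; e is listed earlier → e.
Next only c has its prerequisites met → c.
Next only b has its prerequisites met → b.
Now f and g have their prerequisites met. f is listed earlier, so f next.
h now also ready, so the ready set is {h, g}; h is listed earlier → h.
g needed e and b, now all done → g.
Next only a has its prerequisites met → a.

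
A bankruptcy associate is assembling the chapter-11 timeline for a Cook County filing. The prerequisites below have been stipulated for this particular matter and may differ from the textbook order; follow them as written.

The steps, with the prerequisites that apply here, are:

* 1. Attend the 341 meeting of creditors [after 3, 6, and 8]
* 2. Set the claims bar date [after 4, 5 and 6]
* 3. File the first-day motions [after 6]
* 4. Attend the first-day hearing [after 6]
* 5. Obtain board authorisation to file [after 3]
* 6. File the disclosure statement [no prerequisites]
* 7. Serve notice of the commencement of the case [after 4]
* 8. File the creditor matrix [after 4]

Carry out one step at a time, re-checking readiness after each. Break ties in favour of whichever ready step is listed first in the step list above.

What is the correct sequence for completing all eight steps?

Only 6 has no prerequisites, so it is first.
Now 3 and 4 have their prerequisites met. 3 is listed earlier, so 3 next.
5 now also ready, so the ready set is {4, 5}; 4 is listed earlier → 4.
7 and 8 now also ready, so the ready set is {5, 7, 8}; 5 is listed earlier → 5.
2, 7 and 8 are all available; 2 is listed earlier → 2.
7 and 8 are both available; 7 is listed earlier → 7.
8 is the only step now ready → 8.
Next only 1 has its prerequisites met → 1.

6 → 3 → 4 → 5 → 2 → 7 → 8 → 1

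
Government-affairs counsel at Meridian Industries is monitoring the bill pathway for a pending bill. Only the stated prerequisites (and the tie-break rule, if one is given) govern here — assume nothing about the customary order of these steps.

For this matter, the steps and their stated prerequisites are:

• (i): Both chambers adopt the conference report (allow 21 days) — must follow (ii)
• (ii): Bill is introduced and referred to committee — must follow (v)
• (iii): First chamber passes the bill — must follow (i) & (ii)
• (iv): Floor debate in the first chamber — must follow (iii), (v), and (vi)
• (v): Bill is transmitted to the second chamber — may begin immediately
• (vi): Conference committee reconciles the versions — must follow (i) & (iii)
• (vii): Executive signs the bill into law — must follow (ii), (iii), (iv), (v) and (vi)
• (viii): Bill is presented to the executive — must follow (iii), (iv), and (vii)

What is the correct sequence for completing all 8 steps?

(v) (ii) (i) (iii) (vi) (iv) (vii) (viii)

(v) has no prerequisites → (v) first.
(ii) is the only step now ready → (ii).
That leaves (i) as the only ready step → (i).
Next only (iii) has its prerequisites met → (iii).
(vi) needed (i) and (iii), now all done → (vi).
Next only (iv) has its prerequisites met → (iv).
That leaves (vii) as the only ready step → (vii).
(viii) needed (iii), (iv) and (vii), now all done → (viii).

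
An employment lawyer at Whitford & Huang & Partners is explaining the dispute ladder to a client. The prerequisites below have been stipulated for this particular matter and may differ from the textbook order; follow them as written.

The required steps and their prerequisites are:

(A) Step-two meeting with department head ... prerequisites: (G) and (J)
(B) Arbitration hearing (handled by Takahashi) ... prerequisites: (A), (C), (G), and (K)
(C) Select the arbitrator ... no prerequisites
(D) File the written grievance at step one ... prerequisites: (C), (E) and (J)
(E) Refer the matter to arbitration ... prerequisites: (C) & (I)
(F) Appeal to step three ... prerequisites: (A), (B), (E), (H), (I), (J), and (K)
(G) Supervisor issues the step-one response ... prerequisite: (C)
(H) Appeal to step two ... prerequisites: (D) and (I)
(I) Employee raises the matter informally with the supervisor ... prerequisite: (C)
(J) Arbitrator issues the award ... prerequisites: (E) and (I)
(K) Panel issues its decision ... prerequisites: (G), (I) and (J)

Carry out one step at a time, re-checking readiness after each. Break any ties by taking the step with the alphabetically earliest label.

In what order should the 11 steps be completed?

(C) (G) (I) (E) (J) (A) (D) (H) (K) (B) (F)

(C) is the only step with nothing outstanding, so it goes first.
Now (G) and (I) have their prerequisites met. (G) has the earlier label, so (G) next.
Next only (I) has its prerequisites met → (I).
That leaves (E) as the only ready step → (E).
Next only (J) has its prerequisites met → (J).
(A), (D) and (K) are all available; (A) has the earlier label → (A).
Now (D) and (K) have their prerequisites met. (D) has the earlier label, so (D) next.
(H) now also ready, so the ready set is {(H), (K)}; (H) has the earlier label → (H).
That leaves (K) as the only ready step → (K).
(B) is the only step now ready → (B).
(F) is the only step now ready → (F).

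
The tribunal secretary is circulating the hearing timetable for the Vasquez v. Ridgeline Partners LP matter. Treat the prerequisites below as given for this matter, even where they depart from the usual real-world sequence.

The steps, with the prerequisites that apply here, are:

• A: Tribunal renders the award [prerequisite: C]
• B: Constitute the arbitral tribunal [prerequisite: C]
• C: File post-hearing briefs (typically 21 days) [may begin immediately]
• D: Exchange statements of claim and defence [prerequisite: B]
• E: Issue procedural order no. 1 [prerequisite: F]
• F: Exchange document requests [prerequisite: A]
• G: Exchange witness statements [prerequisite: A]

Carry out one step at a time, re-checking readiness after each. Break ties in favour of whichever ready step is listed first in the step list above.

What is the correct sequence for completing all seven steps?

C → A → B → D → F → E → G

Only C has no prerequisites, so it is first.
Now A and B have their prerequisites met. A is listed earlier, so A next.
B, F and G are all available; B is listed earlier → B.
Now D, F and G have their prerequisites met. D is listed earlier, so D next.
Now F and G have their prerequisites met. F is listed earlier, so F next.
Ready: E and G. E is listed earlier → E.
G needed A, now all done → G.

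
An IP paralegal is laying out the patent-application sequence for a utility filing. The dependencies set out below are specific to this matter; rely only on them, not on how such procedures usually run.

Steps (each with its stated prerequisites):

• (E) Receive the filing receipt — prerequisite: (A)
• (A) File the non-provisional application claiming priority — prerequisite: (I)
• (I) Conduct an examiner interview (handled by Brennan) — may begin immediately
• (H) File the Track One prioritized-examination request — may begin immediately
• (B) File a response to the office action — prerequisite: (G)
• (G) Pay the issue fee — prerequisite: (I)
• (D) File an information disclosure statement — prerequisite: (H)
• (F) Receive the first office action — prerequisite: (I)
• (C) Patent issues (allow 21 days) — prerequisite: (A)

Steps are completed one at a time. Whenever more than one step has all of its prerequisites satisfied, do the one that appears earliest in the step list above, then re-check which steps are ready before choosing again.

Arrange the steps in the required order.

(I), (A), (E), (H), (G), (B), (D), (F), (C)

Nothing is required for (I) and (H). (I) is listed earlier → (I) first.
Now (A), (H), (G) and (F) have their prerequisites met. (A) is listed earlier, so (A) next.
(E) and (C) now also ready, so the ready set is {(E), (H), (G), (F), (C)}; (E) is listed earlier → (E).
(H), (G), (F) and (C) are all available; (H) is listed earlier → (H).
Ready: (G), (D), (F) and (C). (G) is listed earlier → (G).
(B), (D), (F) and (C) are all available; (B) is listed earlier → (B).
Ready: (D), (F) and (C). (D) is listed earlier → (D).
(F) and (C) are both available; (F) is listed earlier → (F).
(C) needed (A), now all done → (C).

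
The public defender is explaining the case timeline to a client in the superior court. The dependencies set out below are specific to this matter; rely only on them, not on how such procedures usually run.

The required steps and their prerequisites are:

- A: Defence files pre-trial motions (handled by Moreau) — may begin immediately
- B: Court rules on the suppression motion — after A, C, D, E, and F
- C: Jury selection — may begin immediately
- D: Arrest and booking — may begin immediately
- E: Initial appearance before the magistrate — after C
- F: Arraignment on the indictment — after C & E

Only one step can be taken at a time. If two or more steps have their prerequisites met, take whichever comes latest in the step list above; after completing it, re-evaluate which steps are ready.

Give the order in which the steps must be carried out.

Nothing is required for D, C and A. D is listed later → D first.
C and A are both available; C is listed later → C.
Now E and A have their prerequisites met. E is listed later, so E next.
F now also ready, so the ready set is {F, A}; F is listed later → F.
Next only A has its prerequisites met → A.
B needed F, E, D, C and A, now all done → B.

D C E F A B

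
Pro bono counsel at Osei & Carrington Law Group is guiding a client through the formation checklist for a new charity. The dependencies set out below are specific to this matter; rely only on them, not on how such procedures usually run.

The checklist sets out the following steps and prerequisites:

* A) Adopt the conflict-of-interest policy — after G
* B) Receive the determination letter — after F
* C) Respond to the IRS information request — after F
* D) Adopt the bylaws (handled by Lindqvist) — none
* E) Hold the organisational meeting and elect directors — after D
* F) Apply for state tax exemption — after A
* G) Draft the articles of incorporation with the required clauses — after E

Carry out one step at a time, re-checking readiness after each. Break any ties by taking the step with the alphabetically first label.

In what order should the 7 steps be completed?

D is the only step with nothing outstanding, so it goes first.
Next only E has its prerequisites met → E.
That leaves G as the only ready step → G.
A needed G, now all done → A.
F needed A, now all done → F.
B and C are both available; B has the earlier label → B.
Next only C has its prerequisites met → C.

D E G A F B C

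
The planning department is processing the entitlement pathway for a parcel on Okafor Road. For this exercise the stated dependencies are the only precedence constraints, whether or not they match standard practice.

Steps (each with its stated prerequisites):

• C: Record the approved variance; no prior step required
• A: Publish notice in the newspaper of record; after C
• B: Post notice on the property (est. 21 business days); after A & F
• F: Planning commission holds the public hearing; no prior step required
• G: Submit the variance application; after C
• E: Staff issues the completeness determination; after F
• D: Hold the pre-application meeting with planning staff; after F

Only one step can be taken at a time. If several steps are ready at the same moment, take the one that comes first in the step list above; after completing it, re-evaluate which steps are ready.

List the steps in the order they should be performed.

C → A → F → B → G → E → D

C and F have no prerequisites; C is listed earlier, so C is first.
A, F and G are all available; A is listed earlier → A.
Now F and G have their prerequisites met. F is listed earlier, so F next.
Ready: B, G, E and D. B is listed earlier → B.
Ready: G, E and D. G is listed earlier → G.
Now E and D have their prerequisites met. E is listed earlier, so E next.
D needed F, now all done → D.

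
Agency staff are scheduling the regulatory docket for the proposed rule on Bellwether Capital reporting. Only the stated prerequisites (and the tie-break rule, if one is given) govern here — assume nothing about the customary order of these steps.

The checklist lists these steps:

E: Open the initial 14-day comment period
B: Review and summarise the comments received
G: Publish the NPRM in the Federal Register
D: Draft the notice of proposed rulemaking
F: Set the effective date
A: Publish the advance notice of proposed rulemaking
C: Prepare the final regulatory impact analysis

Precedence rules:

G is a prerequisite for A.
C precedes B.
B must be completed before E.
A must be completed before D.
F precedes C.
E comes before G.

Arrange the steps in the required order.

F, C, B, E, G, A, D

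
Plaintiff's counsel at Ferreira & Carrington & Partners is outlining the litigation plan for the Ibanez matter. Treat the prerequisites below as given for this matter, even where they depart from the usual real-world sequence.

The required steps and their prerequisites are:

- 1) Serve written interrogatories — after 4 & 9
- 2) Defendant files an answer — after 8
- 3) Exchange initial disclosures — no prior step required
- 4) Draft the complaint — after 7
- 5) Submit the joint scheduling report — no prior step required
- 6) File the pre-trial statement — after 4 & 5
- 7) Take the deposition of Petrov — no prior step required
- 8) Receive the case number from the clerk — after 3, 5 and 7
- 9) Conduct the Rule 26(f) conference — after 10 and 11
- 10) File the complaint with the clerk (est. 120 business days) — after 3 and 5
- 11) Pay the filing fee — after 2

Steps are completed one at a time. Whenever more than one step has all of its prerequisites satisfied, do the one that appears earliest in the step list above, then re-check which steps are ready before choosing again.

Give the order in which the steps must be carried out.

3, 5 and 7 have no prerequisites; 3 is listed earlier, so 3 is first.
Now 5 and 7 have their prerequisites met. 5 is listed earlier, so 5 next.
10 now also ready, so the ready set is {7, 10}; 7 is listed earlier → 7.
4 and 8 now also ready, so the ready set is {4, 8, 10}; 4 is listed earlier → 4.
6 now also ready, so the ready set is {6, 8, 10}; 6 is listed earlier → 6.
Ready: 8 and 10. 8 is listed earlier → 8.
2 now also ready, so the ready set is {2, 10}; 2 is listed earlier → 2.
11 now also ready, so the ready set is {10, 11}; 10 is listed earlier → 10.
That leaves 11 as the only ready step → 11.
9 is the only step now ready → 9.
Next only 1 has its prerequisites met → 1.

3 → 5 → 7 → 4 → 6 → 8 → 2 → 10 → 11 → 9 → 1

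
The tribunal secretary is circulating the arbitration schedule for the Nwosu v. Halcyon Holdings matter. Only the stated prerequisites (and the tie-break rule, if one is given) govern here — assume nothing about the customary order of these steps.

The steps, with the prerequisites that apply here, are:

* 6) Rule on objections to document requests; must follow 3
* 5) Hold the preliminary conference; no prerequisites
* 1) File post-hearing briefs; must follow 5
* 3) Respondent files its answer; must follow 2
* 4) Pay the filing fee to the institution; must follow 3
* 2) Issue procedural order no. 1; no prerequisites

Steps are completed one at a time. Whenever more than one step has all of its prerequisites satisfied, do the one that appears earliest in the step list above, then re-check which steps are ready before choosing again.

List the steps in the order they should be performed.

5 → 1 → 2 → 3 → 6 → 4

Nothing is required for 5 and 2. 5 is listed earlier → 5 first.
1 now also ready, so the ready set is {1, 2}; 1 is listed earlier → 1.
2 is the only step now ready → 2.
3 is the only step now ready → 3.
6 and 4 are both available; 6 is listed earlier → 6.
4 is the only step now ready → 4.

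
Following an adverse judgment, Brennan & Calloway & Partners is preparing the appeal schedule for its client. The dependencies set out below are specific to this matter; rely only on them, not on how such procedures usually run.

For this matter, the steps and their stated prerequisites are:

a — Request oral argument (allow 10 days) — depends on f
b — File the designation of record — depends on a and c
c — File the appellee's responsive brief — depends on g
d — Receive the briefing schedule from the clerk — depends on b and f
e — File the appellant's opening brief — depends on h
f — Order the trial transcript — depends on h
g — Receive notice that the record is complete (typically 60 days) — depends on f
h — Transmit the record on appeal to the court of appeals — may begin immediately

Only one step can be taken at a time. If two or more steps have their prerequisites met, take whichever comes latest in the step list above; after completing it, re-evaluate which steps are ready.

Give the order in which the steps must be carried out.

h has no prerequisites → h first.
Now f and e have their prerequisites met. f is listed later, so f next.
Now g, e and a have their prerequisites met. g is listed later, so g next.
Now e, c and a have their prerequisites met. e is listed later, so e next.
Now c and a have their prerequisites met. c is listed later, so c next.
That leaves a as the only ready step → a.
b needed c and a, now all done → b.
d needed f and b, now all done → d.

h, f, g, e, c, a, b, d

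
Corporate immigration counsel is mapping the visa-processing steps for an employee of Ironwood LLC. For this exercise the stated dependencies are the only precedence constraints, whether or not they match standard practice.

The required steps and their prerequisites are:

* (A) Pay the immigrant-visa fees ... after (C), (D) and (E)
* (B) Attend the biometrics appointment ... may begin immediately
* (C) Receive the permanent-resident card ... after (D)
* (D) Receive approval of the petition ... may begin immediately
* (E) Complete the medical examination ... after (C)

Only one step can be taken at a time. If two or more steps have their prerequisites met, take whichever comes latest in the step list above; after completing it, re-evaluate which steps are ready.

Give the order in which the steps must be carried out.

(D), (C), (E), (B), (A)

(D) and (B) have no prerequisites; (D) is listed later, so (D) is first.
(C) and (B) are both available; (C) is listed later → (C).
(E) now also ready, so the ready set is {(E), (B)}; (E) is listed later → (E).
(B) and (A) are both available; (B) is listed later → (B).
That leaves (A) as the only ready step → (A).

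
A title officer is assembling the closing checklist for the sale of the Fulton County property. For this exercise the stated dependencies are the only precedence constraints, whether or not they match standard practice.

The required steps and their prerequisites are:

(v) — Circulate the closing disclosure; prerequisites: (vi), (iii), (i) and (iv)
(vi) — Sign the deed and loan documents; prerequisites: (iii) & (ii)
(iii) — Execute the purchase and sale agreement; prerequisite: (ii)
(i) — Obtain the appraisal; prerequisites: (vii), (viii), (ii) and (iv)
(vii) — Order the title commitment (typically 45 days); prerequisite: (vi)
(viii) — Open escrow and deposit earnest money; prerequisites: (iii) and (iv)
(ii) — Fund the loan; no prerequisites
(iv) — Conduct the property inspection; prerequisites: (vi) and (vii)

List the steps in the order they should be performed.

(ii) has no prerequisites → (ii) first.
(iii) needed (ii), now all done → (iii).
(vi) needed (iii) and (ii), now all done → (vi).
(vii) is the only step now ready → (vii).
(iv) needed (vi) and (vii), now all done → (iv).
(viii) is the only step now ready → (viii).
(i) needed (vii), (viii), (ii) and (iv), now all done → (i).
(v) is the only step now ready → (v).

(ii), (iii), (vi), (vii), (iv), (viii), (i), (v)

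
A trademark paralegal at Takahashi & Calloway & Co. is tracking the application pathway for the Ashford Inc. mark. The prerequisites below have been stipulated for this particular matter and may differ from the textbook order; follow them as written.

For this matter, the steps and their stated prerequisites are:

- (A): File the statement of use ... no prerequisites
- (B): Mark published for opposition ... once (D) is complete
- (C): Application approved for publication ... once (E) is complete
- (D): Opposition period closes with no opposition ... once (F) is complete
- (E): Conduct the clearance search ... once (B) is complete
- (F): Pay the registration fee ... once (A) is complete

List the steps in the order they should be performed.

(A) is the only step with nothing outstanding, so it goes first.
Next only (F) has its prerequisites met → (F).
(D) is the only step now ready → (D).
(B) is the only step now ready → (B).
(E) is the only step now ready → (E).
Next only (C) has its prerequisites met → (C).

(A), (F), (D), (B), (E), (C)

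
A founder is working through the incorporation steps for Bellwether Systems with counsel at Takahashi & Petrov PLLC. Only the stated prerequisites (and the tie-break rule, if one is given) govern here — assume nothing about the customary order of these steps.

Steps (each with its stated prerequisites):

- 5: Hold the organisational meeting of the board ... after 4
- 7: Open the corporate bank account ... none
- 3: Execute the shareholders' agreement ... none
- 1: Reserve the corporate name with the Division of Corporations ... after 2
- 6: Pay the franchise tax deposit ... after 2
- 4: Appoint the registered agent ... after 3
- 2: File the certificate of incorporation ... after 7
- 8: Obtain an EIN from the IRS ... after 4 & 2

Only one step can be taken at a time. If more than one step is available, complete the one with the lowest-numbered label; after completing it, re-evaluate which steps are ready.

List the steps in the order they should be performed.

3 and 7 have no prerequisites; 3 has the earlier label, so 3 is first.
4 now also ready, so the ready set is {4, 7}; 4 has the earlier label → 4.
Now 5 and 7 have their prerequisites met. 5 has the earlier label, so 5 next.
Next only 7 has its prerequisites met → 7.
2 needed 7, now all done → 2.
1, 6 and 8 are all available; 1 has the earlier label → 1.
Now 6 and 8 have their prerequisites met. 6 has the earlier label, so 6 next.
8 needed 2 and 4, now all done → 8.

3, 4, 5, 7, 2, 1, 6, 8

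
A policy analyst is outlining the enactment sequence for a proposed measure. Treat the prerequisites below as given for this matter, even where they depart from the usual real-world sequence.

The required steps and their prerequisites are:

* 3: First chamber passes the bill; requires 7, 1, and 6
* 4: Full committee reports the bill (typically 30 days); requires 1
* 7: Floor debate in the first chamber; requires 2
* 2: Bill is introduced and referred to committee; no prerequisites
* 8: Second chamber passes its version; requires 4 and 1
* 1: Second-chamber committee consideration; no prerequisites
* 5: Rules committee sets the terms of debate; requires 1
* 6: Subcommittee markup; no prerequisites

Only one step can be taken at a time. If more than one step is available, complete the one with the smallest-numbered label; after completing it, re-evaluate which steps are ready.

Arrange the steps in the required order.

Nothing is required for 1, 2 and 6. 1 has the earlier label → 1 first.
4 and 5 now also ready, so the ready set is {2, 4, 5, 6}; 2 has the earlier label → 2.
Ready: 4, 5, 6 and 7. 4 has the earlier label → 4.
Now 5, 6, 7 and 8 have their prerequisites met. 5 has the earlier label, so 5 next.
Ready: 6, 7 and 8. 6 has the earlier label → 6.
Ready: 7 and 8. 7 has the earlier label → 7.
Ready: 3 and 8. 3 has the earlier label → 3.
That leaves 8 as the only ready step → 8.

1, 2, 4, 5, 6, 7, 3, 8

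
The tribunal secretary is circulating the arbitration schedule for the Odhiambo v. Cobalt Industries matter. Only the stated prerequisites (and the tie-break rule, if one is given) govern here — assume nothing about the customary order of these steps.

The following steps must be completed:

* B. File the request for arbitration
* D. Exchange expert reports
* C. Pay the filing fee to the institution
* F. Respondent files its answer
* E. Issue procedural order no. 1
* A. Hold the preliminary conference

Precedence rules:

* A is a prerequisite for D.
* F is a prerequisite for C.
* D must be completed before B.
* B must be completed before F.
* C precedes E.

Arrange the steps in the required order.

A → D → B → F → C → E

A has no prerequisites → A first.
D needed A, now all done → D.
B is the only step now ready → B.
Next only F has its prerequisites met → F.
That leaves C as the only ready step → C.
E is the only step now ready → E.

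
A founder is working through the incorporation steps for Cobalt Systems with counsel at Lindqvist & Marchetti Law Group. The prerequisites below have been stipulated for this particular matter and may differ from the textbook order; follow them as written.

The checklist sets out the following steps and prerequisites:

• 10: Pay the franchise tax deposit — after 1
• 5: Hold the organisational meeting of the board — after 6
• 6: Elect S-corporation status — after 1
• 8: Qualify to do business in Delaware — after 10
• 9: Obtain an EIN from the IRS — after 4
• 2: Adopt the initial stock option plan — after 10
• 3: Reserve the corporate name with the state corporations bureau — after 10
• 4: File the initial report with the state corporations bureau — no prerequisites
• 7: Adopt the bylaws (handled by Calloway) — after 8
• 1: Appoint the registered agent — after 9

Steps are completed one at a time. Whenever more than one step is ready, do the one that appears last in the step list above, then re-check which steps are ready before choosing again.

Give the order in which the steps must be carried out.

4, 9, 1, 6, 5, 10, 3, 2, 8, 7

Only 4 has no prerequisites, so it is first.
9 is the only step now ready → 9.
1 is the only step now ready → 1.
6 and 10 are both available; 6 is listed later → 6.
5 and 10 are both available; 5 is listed later → 5.
10 is the only step now ready → 10.
Now 3, 2 and 8 have their prerequisites met. 3 is listed later, so 3 next.
Ready: 2 and 8. 2 is listed later → 2.
8 is the only step now ready → 8.
7 is the only step now ready → 7.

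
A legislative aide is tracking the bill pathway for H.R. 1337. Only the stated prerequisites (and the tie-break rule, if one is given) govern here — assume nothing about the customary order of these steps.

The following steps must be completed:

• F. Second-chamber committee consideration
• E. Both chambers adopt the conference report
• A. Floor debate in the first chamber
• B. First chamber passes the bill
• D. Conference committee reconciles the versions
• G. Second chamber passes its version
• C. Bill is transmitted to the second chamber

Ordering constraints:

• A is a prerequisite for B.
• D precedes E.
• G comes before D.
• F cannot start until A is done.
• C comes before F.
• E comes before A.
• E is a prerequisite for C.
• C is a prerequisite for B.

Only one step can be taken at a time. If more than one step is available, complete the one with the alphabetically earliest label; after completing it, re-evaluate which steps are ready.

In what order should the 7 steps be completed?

G is the only step with nothing outstanding, so it goes first.
D needed G, now all done → D.
E is the only step now ready → E.
Ready: A and C. A has the earlier label → A.
That leaves C as the only ready step → C.
Now B and F have their prerequisites met. B has the earlier label, so B next.
F needed A and C, now all done → F.

G → D → E → A → C → B → F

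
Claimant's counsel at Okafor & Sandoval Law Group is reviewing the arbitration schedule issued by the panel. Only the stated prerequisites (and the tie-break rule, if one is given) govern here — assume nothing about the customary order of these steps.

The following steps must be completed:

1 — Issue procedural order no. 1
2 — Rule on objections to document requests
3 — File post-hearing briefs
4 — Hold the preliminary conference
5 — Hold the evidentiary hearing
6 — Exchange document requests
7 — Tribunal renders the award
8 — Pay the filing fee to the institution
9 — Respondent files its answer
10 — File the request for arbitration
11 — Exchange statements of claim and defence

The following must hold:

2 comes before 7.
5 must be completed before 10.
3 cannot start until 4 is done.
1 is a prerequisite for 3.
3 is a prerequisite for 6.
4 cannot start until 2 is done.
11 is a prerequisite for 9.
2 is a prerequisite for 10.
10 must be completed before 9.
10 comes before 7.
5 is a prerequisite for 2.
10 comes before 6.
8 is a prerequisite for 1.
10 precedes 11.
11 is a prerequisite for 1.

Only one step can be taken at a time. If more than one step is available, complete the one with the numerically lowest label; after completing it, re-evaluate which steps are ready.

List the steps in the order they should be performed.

5 and 8 have no prerequisites; 5 has the earlier label, so 5 is first.
Ready: 2 and 8. 2 has the earlier label → 2.
Now 4, 8 and 10 have their prerequisites met. 4 has the earlier label, so 4 next.
8 and 10 are both available; 8 has the earlier label → 8.
10 is the only step now ready → 10.
Now 7 and 11 have their prerequisites met. 7 has the earlier label, so 7 next.
Next only 11 has its prerequisites met → 11.
Ready: 1 and 9. 1 has the earlier label → 1.
3 now also ready, so the ready set is {3, 9}; 3 has the earlier label → 3.
Ready: 6 and 9. 6 has the earlier label → 6.
That leaves 9 as the only ready step → 9.

5 2 4 8 10 7 11 1 3 6 9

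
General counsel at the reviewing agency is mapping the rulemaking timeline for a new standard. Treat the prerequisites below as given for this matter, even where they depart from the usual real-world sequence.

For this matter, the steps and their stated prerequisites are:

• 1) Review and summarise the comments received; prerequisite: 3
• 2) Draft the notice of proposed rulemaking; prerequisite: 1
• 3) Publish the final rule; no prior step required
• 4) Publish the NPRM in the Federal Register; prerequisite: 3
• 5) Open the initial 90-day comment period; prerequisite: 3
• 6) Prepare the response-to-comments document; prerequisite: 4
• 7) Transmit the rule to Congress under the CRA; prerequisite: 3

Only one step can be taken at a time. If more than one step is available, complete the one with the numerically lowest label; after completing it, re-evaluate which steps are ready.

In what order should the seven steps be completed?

3, 1, 2, 4, 5, 6, 7

Only 3 has no prerequisites, so it is first.
Ready: 1, 4, 5 and 7. 1 has the earlier label → 1.
Ready: 2, 4, 5 and 7. 2 has the earlier label → 2.
4, 5 and 7 are all available; 4 has the earlier label → 4.
6 now also ready, so the ready set is {5, 6, 7}; 5 has the earlier label → 5.
6 and 7 are both available; 6 has the earlier label → 6.
7 needed 3, now all done → 7.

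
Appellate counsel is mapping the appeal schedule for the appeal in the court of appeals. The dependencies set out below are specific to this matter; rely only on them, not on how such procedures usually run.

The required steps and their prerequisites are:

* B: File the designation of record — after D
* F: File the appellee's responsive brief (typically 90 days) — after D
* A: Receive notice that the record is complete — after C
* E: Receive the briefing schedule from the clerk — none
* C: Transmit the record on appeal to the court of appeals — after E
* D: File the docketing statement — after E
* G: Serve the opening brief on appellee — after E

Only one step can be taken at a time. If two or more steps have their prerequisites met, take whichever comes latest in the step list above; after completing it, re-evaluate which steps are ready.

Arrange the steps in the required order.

E is the only step with nothing outstanding, so it goes first.
Ready: G, D and C. G is listed later → G.
Ready: D and C. D is listed later → D.
C, F and B are all available; C is listed later → C.
A now also ready, so the ready set is {A, F, B}; A is listed later → A.
Ready: F and B. F is listed later → F.
Next only B has its prerequisites met → B.

E, G, D, C, A, F, B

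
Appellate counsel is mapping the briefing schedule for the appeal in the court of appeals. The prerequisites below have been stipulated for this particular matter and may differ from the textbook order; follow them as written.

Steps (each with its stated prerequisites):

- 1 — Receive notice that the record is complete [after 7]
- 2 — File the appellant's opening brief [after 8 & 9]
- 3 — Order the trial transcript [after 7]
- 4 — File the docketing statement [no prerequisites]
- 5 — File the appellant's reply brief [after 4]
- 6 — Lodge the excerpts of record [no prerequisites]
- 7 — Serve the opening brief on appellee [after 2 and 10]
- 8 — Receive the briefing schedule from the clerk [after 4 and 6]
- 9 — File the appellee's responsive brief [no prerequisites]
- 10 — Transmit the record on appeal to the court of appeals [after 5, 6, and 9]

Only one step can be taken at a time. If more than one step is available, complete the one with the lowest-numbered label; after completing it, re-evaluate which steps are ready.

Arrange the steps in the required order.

4, 6 and 9 have no prerequisites; 4 has the earlier label, so 4 is first.
5, 6 and 9 are all available; 5 has the earlier label → 5.
Ready: 6 and 9. 6 has the earlier label → 6.
8 now also ready, so the ready set is {8, 9}; 8 has the earlier label → 8.
9 is the only step now ready → 9.
Ready: 2 and 10. 2 has the earlier label → 2.
Next only 10 has its prerequisites met → 10.
That leaves 7 as the only ready step → 7.
1 and 3 are both available; 1 has the earlier label → 1.
3 is the only step now ready → 3.

4, 5, 6, 8, 9, 2, 10, 7, 1, 3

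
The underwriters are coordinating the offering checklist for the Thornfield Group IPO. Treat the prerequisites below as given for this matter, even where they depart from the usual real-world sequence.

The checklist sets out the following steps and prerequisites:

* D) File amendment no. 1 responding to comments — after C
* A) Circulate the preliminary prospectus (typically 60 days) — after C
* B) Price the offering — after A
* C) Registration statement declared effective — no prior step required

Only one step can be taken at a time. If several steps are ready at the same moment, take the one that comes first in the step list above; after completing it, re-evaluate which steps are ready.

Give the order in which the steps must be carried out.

C → D → A → B

C is the only step with nothing outstanding, so it goes first.
D and A are both available; D is listed earlier → D.
A needed C, now all done → A.
Next only B has its prerequisites met → B.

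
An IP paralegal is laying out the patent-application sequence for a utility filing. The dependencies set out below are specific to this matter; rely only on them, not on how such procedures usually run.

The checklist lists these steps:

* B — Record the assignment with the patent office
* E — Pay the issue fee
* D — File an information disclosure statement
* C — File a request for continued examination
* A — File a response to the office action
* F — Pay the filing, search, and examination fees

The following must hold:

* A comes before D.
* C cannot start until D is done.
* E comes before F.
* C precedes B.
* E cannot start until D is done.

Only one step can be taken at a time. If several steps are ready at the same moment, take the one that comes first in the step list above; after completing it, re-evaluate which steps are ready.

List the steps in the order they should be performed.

A has no prerequisites → A first.
D needed A, now all done → D.
E and C are both available; E is listed earlier → E.
C and F are both available; C is listed earlier → C.
B now also ready, so the ready set is {B, F}; B is listed earlier → B.
F is the only step now ready → F.

A → D → E → C → B → F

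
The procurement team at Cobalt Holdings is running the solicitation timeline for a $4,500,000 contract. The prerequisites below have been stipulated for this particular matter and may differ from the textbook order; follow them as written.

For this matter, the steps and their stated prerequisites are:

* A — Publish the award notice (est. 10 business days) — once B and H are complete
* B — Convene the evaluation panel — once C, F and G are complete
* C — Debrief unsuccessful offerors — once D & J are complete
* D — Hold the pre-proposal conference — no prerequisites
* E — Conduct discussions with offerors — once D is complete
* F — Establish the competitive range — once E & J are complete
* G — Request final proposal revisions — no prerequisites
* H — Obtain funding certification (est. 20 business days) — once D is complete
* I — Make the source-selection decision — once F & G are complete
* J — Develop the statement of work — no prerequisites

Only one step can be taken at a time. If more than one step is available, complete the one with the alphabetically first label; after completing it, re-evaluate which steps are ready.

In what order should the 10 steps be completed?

Nothing is required for D, G and J. D has the earlier label → D first.
E, G, H and J are all available; E has the earlier label → E.
Ready: G, H and J. G has the earlier label → G.
H and J are both available; H has the earlier label → H.
That leaves J as the only ready step → J.
Ready: C and F. C has the earlier label → C.
F needed E and J, now all done → F.
Now B and I have their prerequisites met. B has the earlier label, so B next.
Ready: A and I. A has the earlier label → A.
I is the only step now ready → I.

D, E, G, H, J, C, F, B, A, I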